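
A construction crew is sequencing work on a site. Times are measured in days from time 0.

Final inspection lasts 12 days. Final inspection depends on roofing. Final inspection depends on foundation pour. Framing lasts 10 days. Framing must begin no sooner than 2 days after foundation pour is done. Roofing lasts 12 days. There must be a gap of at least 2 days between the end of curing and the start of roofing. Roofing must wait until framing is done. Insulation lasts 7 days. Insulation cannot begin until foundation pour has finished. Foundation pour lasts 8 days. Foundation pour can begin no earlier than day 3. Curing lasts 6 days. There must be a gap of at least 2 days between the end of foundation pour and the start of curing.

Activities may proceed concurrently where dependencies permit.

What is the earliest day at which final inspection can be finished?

47

Foundation pour cannot begin until its own release at day 3. It runs from day 3 to 3 + 8 = day 11.
Framing cannot begin until foundation pour (finishes day 11, plus 2-day gap → day 13). It runs from day 13 to 13 + 10 = day 23.
Curing waits on foundation pour (finishes day 11, plus 2-day gap → day 13), so it starts at day 13 and finishes at 13 + 6 = day 19.
Roofing needs all of curing (finishes day 19, plus 2-day gap → day 21); framing (finishes day 23). That puts its earliest start at day 23; it finishes at 23 + 12 = day 35.
For final inspection: roofing (finishes day 35); foundation pour (finishes day 11). Taking the maximum gives a start of day 35, and it finishes at 35 + 12 = day 47.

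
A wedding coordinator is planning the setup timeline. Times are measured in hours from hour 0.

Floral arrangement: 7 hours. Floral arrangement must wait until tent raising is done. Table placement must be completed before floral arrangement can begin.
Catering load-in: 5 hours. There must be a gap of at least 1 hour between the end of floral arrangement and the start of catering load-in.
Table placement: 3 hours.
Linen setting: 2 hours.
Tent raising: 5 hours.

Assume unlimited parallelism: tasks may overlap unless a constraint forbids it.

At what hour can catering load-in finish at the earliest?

Nothing blocks table placement, so it runs from hour 0 to hour 3.
Tent raising has no prerequisites, so it starts at hour 0 and finishes at hour 5.
For floral arrangement: tent raising (finishes hour 5); table placement (finishes hour 3). Taking the maximum gives a start of hour 5, and it finishes at 5 + 7 = hour 12.
Catering load-in waits on floral arrangement (finishes hour 12, plus 1-hour gap → hour 13), so it starts at hour 13 and finishes at 13 + 5 = hour 18.

18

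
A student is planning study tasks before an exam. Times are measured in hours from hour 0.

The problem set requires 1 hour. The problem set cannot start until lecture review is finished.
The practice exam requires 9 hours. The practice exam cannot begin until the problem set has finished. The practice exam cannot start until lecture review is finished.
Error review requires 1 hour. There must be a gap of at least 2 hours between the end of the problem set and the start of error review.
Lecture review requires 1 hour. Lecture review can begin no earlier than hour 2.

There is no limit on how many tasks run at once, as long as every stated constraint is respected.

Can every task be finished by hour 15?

Lecture review waits on its own release at hour 2, so it starts at hour 2 and finishes at 2 + 1 = hour 3.
After lecture review (finishes hour 3), the problem set can start at hour 3 and finishes at hour 4.
Error review cannot begin until the problem set (finishes hour 4, plus 2-hour gap → hour 6). It runs from hour 6 to 6 + 1 = hour 7.
The practice exam has to wait for the problem set (finishes hour 4); lecture review (finishes hour 3). The latest of these is hour 4, so the practice exam runs hour 4 to 4 + 9 = hour 13.
Every task is finished by hour 13, which is no later than the deadline of 15, so the schedule is feasible.

Yes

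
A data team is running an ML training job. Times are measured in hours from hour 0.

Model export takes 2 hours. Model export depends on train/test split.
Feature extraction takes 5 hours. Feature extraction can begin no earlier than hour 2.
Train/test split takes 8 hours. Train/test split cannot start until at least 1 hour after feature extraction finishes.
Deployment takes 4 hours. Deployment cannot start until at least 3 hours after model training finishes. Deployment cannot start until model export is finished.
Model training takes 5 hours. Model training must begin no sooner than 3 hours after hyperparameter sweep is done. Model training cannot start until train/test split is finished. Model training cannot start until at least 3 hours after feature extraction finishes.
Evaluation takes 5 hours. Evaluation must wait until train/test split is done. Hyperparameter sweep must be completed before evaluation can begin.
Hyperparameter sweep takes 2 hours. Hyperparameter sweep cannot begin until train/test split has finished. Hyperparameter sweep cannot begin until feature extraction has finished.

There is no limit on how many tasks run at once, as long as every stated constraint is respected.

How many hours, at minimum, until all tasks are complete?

After its own release at hour 2, feature extraction can start at hour 2 and finishes at hour 7.
After feature extraction (finishes hour 7, plus 1-hour gap → hour 8), train/test split can start at hour 8 and finishes at hour 16.
After train/test split (finishes hour 16), model export can start at hour 16 and finishes at hour 18.
Hyperparameter sweep cannot start until train/test split (finishes hour 16); feature extraction (finishes hour 7). The controlling bound is hour 16, so hyperparameter sweep finishes at 16 + 2 = hour 18.
Evaluation has to wait for train/test split (finishes hour 16); hyperparameter sweep (finishes hour 18). The latest of these is hour 18, so evaluation runs hour 18 to 18 + 5 = hour 23.
Model training needs all of hyperparameter sweep (finishes hour 18, plus 3-hour gap → hour 21); train/test split (finishes hour 16); feature extraction (finishes hour 7, plus 3-hour gap → hour 10). That puts its earliest start at hour 21; it finishes at 21 + 5 = hour 26.
For deployment: model training (finishes hour 26, plus 3-hour gap → hour 29); model export (finishes hour 18). Taking the maximum gives a start of hour 29, and it finishes at 29 + 4 = hour 33.
All tasks are finished once the last one completes. Finish times: Feature extraction at 7, Train/test split at 16, Hyperparameter sweep at 18, Model training at 26, Evaluation at 23, Model export at 18, Deployment at 33. The latest is hour 33.

33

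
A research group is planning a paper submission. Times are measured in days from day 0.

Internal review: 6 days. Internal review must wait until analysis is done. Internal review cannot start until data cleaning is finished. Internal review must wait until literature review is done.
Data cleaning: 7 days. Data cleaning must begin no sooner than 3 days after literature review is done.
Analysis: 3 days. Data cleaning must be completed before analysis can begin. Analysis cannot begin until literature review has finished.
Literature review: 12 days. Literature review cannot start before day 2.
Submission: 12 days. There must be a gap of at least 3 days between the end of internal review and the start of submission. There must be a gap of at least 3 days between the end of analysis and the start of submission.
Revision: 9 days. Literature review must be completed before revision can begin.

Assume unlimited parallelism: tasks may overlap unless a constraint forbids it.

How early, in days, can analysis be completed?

27

Literature review waits on its own release at day 2, so it starts at day 2 and finishes at 2 + 12 = day 14.
Data cleaning waits on literature review (finishes day 14, plus 3-day gap → day 17), so it starts at day 17 and finishes at 17 + 7 = day 24.
Analysis needs all of data cleaning (finishes day 24); literature review (finishes day 14). That puts its earliest start at day 24; it finishes at 24 + 3 = day 27.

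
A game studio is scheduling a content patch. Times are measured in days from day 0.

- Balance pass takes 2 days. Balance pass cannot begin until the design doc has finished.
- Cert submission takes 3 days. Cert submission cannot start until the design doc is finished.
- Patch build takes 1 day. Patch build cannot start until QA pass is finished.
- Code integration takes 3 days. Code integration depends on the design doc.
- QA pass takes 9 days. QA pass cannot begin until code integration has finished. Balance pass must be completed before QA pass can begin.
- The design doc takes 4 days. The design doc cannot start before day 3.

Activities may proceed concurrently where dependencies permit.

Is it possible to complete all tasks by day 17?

No

After its own release at day 3, the design doc can start at day 3 and finishes at day 7.
Cert submission waits on the design doc (finishes day 7), so it starts at day 7 and finishes at 7 + 3 = day 10.
Balance pass cannot begin until the design doc (finishes day 7). It runs from day 7 to 7 + 2 = day 9.
After the design doc (finishes day 7), code integration can start at day 7 and finishes at day 10.
For QA pass: code integration (finishes day 10); balance pass (finishes day 9). Taking the maximum gives a start of day 10, and it finishes at 10 + 9 = day 19.
Patch build waits on QA pass (finishes day 19), so it starts at day 19 and finishes at 19 + 1 = day 20.
The earliest everything can be done is day 20, which is after the deadline of 17, so it is not possible.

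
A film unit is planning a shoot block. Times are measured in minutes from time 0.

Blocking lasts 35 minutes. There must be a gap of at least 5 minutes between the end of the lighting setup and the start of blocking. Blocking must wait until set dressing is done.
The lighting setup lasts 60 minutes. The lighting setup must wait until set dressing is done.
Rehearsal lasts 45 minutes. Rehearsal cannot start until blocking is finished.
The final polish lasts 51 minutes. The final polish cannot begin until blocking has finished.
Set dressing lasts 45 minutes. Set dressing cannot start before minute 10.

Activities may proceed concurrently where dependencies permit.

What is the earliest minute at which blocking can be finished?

Set dressing waits on its own release at minute 10, so it starts at minute 10 and finishes at 10 + 45 = minute 55.
The lighting setup cannot begin until set dressing (finishes minute 55). It runs from minute 55 to 55 + 60 = minute 115.
Blocking cannot start until the lighting setup (finishes minute 115, plus 5-minute gap → minute 120); set dressing (finishes minute 55). The controlling bound is minute 120, so blocking finishes at 120 + 35 = minute 155.

155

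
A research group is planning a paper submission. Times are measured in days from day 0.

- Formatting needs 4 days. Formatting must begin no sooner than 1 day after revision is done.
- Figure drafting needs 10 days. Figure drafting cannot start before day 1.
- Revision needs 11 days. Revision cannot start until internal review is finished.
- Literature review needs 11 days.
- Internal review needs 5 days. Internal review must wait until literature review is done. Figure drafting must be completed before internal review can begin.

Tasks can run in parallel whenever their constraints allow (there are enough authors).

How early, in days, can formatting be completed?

32

Figure drafting waits on its own release at day 1, so it starts at day 1 and finishes at 1 + 10 = day 11.
Nothing blocks literature review, so it runs from day 0 to day 11.
Internal review needs all of literature review (finishes day 11); figure drafting (finishes day 11). That puts its earliest start at day 11; it finishes at 11 + 5 = day 16.
Revision waits on internal review (finishes day 16), so it starts at day 16 and finishes at 16 + 11 = day 27.
After revision (finishes day 27, plus 1-day gap → day 28), formatting can start at day 28 and finishes at day 32.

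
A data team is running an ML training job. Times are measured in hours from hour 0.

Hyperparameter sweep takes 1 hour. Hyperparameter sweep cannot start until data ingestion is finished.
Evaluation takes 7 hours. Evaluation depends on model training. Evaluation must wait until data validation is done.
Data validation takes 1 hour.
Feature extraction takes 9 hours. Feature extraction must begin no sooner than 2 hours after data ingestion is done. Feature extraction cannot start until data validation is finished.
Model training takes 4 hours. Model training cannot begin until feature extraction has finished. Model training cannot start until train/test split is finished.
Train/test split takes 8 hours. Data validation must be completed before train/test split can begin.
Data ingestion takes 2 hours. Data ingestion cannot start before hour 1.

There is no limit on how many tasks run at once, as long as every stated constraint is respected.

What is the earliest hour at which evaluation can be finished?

25

Nothing blocks data validation, so it runs from hour 0 to hour 1.
After data validation (finishes hour 1), train/test split can start at hour 1 and finishes at hour 9.
Data ingestion cannot begin until its own release at hour 1. It runs from hour 1 to 1 + 2 = hour 3.
For feature extraction: data ingestion (finishes hour 3, plus 2-hour gap → hour 5); data validation (finishes hour 1). Taking the maximum gives a start of hour 5, and it finishes at 5 + 9 = hour 14.
Model training has to wait for feature extraction (finishes hour 14); train/test split (finishes hour 9). The latest of these is hour 14, so model training runs hour 14 to 14 + 4 = hour 18.
Evaluation has to wait for model training (finishes hour 18); data validation (finishes hour 1). The latest of these is hour 18, so evaluation runs hour 18 to 18 + 7 = hour 25.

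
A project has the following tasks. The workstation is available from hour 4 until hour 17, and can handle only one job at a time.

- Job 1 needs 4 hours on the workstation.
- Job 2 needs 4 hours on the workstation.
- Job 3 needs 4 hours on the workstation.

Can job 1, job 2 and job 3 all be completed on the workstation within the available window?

The workstation window is 17 − 4 = 13 hours.
Running back to back, the jobs need 4 + 4 + 4 = 12 hours on the workstation.
Since 12 ≤ 13, they fit within the window.

Yes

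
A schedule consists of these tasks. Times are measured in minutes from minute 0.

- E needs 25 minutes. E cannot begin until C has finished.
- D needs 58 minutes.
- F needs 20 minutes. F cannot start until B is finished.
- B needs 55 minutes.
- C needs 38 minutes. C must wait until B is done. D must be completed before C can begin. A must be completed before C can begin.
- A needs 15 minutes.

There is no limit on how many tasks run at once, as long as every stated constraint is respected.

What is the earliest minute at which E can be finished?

D has no prerequisites, so it starts at minute 0 and finishes at minute 58.
Nothing blocks B, so it runs from minute 0 to minute 55.
A has no prerequisites, so it starts at minute 0 and finishes at minute 15.
C cannot start until B (finishes minute 55); D (finishes minute 58); A (finishes minute 15). The controlling bound is minute 58, so C finishes at 58 + 38 = minute 96.
E cannot begin until C (finishes minute 96). It runs from minute 96 to 96 + 25 = minute 121.

121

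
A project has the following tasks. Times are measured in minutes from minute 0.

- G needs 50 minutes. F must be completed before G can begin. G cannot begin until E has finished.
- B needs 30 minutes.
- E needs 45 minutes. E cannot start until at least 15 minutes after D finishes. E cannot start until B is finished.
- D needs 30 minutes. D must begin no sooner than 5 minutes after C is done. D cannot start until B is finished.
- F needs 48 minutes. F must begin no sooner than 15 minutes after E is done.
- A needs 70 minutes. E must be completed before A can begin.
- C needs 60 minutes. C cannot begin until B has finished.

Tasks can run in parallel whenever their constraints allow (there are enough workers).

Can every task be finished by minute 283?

B has no prerequisites, so it starts at minute 0 and finishes at minute 30.
C cannot begin until B (finishes minute 30). It runs from minute 30 to 30 + 60 = minute 90.
D has to wait for C (finishes minute 90, plus 5-minute gap → minute 95); B (finishes minute 30). The latest of these is minute 95, so D runs minute 95 to 95 + 30 = minute 125.
For E: D (finishes minute 125, plus 15-minute gap → minute 140); B (finishes minute 30). Taking the maximum gives a start of minute 140, and it finishes at 140 + 45 = minute 185.
After E (finishes minute 185, plus 15-minute gap → minute 200), F can start at minute 200 and finishes at minute 248.
G cannot start until F (finishes minute 248); E (finishes minute 185). The controlling bound is minute 248, so G finishes at 248 + 50 = minute 298.
After E (finishes minute 185), A can start at minute 185 and finishes at minute 255.
The earliest everything can be done is minute 298, which is after the deadline of 283, so it is not possible.

No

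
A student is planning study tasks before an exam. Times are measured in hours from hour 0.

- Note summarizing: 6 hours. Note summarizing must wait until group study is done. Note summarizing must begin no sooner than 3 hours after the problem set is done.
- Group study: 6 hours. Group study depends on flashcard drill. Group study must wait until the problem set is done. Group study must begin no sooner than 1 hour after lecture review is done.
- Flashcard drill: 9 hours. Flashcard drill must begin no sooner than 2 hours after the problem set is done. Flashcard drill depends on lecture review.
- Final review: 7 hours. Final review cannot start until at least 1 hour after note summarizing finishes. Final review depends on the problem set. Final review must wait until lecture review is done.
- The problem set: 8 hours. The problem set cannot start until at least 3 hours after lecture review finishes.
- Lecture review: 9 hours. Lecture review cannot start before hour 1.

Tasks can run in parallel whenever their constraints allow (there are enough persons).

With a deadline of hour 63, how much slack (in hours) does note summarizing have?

11

After its own release at hour 1, lecture review can start at hour 1 and finishes at hour 10.
After lecture review (finishes hour 10, plus 3-hour gap → hour 13), the problem set can start at hour 13 and finishes at hour 21.
Flashcard drill cannot start until the problem set (finishes hour 21, plus 2-hour gap → hour 23); lecture review (finishes hour 10). The controlling bound is hour 23, so flashcard drill finishes at 23 + 9 = hour 32.
For group study: flashcard drill (finishes hour 32); the problem set (finishes hour 21); lecture review (finishes hour 10, plus 1-hour gap → hour 11). Taking the maximum gives a start of hour 32, and it finishes at 32 + 6 = hour 38.
Note summarizing needs all of group study (finishes hour 38); the problem set (finishes hour 21, plus 3-hour gap → hour 24). That puts its earliest start at hour 38; it finishes at 38 + 6 = hour 44.

Working backward from the deadline:
To finish by hour 63, final review (duration 7) must start no later than hour 56.
Note summarizing feeds into final review (must start by hour 56, minus 1-hour gap → hour 55); so note summarizing must finish by hour 55 and therefore start by hour 49.
So note summarizing can start as early as hour 38 and as late as hour 49, giving 49 − 38 = 11 hours of slack.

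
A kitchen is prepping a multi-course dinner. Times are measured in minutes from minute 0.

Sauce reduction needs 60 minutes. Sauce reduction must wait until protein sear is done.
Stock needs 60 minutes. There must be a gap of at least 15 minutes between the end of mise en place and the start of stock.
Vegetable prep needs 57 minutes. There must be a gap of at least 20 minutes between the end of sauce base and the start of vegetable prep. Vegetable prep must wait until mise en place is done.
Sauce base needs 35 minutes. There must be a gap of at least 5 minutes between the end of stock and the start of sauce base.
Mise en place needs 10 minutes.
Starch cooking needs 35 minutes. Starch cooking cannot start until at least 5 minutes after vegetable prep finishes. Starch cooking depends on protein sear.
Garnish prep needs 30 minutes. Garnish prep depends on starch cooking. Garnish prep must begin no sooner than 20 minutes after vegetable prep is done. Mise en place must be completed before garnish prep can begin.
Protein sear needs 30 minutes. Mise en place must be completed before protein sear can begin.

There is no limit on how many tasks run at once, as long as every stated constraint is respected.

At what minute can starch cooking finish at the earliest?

242

Mise en place has no prerequisites, so it starts at minute 0 and finishes at minute 10.
After mise en place (finishes minute 10), protein sear can start at minute 10 and finishes at minute 40.
Stock cannot begin until mise en place (finishes minute 10, plus 15-minute gap → minute 25). It runs from minute 25 to 25 + 60 = minute 85.
Sauce base cannot begin until stock (finishes minute 85, plus 5-minute gap → minute 90). It runs from minute 90 to 90 + 35 = minute 125.
Vegetable prep has to wait for sauce base (finishes minute 125, plus 20-minute gap → minute 145); mise en place (finishes minute 10). The latest of these is minute 145, so vegetable prep runs minute 145 to 145 + 57 = minute 202.
For starch cooking: vegetable prep (finishes minute 202, plus 5-minute gap → minute 207); protein sear (finishes minute 40). Taking the maximum gives a start of minute 207, and it finishes at 207 + 35 = minute 242.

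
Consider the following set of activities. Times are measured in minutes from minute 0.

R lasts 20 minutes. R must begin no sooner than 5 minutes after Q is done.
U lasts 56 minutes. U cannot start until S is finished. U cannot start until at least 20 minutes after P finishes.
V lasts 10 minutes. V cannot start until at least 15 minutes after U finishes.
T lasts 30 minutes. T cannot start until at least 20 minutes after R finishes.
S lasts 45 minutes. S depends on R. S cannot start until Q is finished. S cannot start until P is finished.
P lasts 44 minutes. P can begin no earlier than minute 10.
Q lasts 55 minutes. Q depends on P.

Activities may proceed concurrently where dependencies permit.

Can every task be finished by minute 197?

P cannot begin until its own release at minute 10. It runs from minute 10 to 10 + 44 = minute 54.
Q cannot begin until P (finishes minute 54). It runs from minute 54 to 54 + 55 = minute 109.
R waits on Q (finishes minute 109, plus 5-minute gap → minute 114), so it starts at minute 114 and finishes at 114 + 20 = minute 134.
T waits on R (finishes minute 134, plus 20-minute gap → minute 154), so it starts at minute 154 and finishes at 154 + 30 = minute 184.
S needs all of R (finishes minute 134); Q (finishes minute 109); P (finishes minute 54). That puts its earliest start at minute 134; it finishes at 134 + 45 = minute 179.
U needs all of S (finishes minute 179); P (finishes minute 54, plus 20-minute gap → minute 74). That puts its earliest start at minute 179; it finishes at 179 + 56 = minute 235.
V cannot begin until U (finishes minute 235, plus 15-minute gap → minute 250). It runs from minute 250 to 250 + 10 = minute 260.
The earliest everything can be done is minute 260, which is after the deadline of 197, so it is not possible.

No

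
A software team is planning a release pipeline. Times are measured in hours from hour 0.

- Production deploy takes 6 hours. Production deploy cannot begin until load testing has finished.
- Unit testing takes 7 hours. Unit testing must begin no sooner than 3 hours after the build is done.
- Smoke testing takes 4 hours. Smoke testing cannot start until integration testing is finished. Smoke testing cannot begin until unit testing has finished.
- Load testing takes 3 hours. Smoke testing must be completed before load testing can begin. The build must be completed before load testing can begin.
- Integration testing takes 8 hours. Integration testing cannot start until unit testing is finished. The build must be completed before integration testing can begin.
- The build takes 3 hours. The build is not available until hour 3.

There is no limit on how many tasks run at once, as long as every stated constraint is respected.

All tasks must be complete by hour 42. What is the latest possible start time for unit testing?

Production deploy must finish by hour 42; it takes 6 hours, so it must start by 42 − 6 = hour 36.
Since production deploy (must start by hour 36) depends on it, load testing must finish by hour 36. Backing off its 3-hour duration gives a latest start of hour 33.
Smoke testing has to be done before load testing (must start by hour 33). That means finishing by hour 33, i.e. starting by 33 − 4 = hour 29.
Integration testing has to be done before smoke testing (must start by hour 29). That means finishing by hour 29, i.e. starting by 29 − 8 = hour 21.
Unit testing has several dependents: integration testing (must start by hour 21); smoke testing (must start by hour 29). The earliest of those limits is hour 21, so unit testing must start by 21 − 7 = hour 14.

14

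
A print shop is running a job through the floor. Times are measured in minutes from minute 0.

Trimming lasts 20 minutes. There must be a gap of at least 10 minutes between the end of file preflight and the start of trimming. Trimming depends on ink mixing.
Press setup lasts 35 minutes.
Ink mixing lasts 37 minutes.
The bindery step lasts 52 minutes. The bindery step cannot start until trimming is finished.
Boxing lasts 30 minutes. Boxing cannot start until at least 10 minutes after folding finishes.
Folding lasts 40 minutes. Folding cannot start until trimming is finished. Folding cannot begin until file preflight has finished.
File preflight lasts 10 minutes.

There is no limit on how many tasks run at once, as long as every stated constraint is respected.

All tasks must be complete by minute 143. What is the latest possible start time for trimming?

43

To finish by minute 143, boxing (duration 30) must start no later than minute 113.
Folding has to be done before boxing (must start by minute 113, minus 10-minute gap → minute 103). That means finishing by minute 103, i.e. starting by 103 − 40 = minute 63.
The bindery step has no dependents, so it just needs to finish by minute 143. Starting by 143 − 52 = minute 91 achieves that.
Trimming must finish in time for folding (must start by minute 63); the bindery step (must start by minute 91). The tightest is minute 63, so trimming must start by 63 − 20 = minute 43.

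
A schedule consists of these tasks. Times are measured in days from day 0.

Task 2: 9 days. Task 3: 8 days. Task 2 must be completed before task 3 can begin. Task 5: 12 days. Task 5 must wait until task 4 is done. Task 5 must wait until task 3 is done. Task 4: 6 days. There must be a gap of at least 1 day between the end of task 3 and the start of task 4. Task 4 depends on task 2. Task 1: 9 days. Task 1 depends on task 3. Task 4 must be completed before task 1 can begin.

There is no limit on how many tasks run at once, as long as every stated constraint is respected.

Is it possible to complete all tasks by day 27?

Nothing blocks task 2, so it runs from day 0 to day 9.
After task 2 (finishes day 9), task 3 can start at day 9 and finishes at day 17.
Task 4 has to wait for task 3 (finishes day 17, plus 1-day gap → day 18); task 2 (finishes day 9). The latest of these is day 18, so task 4 runs day 18 to 18 + 6 = day 24.
For task 5: task 4 (finishes day 24); task 3 (finishes day 17). Taking the maximum gives a start of day 24, and it finishes at 24 + 12 = day 36.
Task 1 cannot start until task 3 (finishes day 17); task 4 (finishes day 24). The controlling bound is day 24, so task 1 finishes at 24 + 9 = day 33.
The earliest everything can be done is day 36, which is after the deadline of 27, so it is not possible.

No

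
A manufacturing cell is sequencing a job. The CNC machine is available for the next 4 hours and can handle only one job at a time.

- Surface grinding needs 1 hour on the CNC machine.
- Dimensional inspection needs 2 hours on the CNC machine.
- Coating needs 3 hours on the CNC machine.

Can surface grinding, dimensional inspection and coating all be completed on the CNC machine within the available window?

Running back to back, the jobs need 1 + 2 + 3 = 6 hours on the CNC machine.
Since 6 > 4, they cannot all fit.

No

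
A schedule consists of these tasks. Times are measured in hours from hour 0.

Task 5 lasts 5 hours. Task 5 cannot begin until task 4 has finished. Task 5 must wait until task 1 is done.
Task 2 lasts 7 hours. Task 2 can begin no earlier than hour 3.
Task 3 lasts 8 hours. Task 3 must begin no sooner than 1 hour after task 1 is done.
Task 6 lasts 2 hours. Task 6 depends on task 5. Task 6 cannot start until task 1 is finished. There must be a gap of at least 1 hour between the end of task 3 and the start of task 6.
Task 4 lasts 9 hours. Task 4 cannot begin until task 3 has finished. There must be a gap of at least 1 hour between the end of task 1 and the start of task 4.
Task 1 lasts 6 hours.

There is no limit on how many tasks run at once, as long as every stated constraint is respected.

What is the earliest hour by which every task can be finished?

Task 2 cannot begin until its own release at hour 3. It runs from hour 3 to 3 + 7 = hour 10.
Nothing blocks task 1, so it runs from hour 0 to hour 6.
After task 1 (finishes hour 6, plus 1-hour gap → hour 7), task 3 can start at hour 7 and finishes at hour 15.
Task 4 needs all of task 3 (finishes hour 15); task 1 (finishes hour 6, plus 1-hour gap → hour 7). That puts its earliest start at hour 15; it finishes at 15 + 9 = hour 24.
Task 5 needs all of task 4 (finishes hour 24); task 1 (finishes hour 6). That puts its earliest start at hour 24; it finishes at 24 + 5 = hour 29.
Task 6 has to wait for task 5 (finishes hour 29); task 1 (finishes hour 6); task 3 (finishes hour 15, plus 1-hour gap → hour 16). The latest of these is hour 29, so task 6 runs hour 29 to 29 + 2 = hour 31.
All tasks are finished once the last one completes. Finish times: Task 1 at 6, Task 2 at 10, Task 3 at 15, Task 4 at 24, Task 5 at 29, Task 6 at 31. The latest is hour 31.

31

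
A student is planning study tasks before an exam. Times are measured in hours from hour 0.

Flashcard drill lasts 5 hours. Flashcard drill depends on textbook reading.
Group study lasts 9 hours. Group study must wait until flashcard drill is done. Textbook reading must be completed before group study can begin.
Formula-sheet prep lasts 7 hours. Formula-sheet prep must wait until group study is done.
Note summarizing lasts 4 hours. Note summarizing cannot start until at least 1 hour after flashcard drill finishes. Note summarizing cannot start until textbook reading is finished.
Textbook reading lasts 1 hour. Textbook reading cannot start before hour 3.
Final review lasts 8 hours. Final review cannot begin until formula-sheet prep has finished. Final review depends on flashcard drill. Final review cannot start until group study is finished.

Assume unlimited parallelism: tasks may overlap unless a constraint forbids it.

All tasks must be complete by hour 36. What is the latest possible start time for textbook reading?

Nothing follows final review; the deadline of hour 36 is its only limit. It must start by 36 − 8 = hour 28.
Formula-sheet prep feeds into final review (must start by hour 28); so formula-sheet prep must finish by hour 28 and therefore start by hour 21.
For group study: formula-sheet prep (must start by hour 21); final review (must start by hour 28). The most restrictive is hour 21; with a 9-hour duration, group study must start by hour 12.
Note summarizing has no dependents, so it just needs to finish by hour 36. Starting by 36 − 4 = hour 32 achieves that.
Flashcard drill must finish in time for group study (must start by hour 12); note summarizing (must start by hour 32, minus 1-hour gap → hour 31); final review (must start by hour 28). The tightest is hour 12, so flashcard drill must start by 12 − 5 = hour 7.
Textbook reading has several dependents: flashcard drill (must start by hour 7); group study (must start by hour 12); note summarizing (must start by hour 32). The earliest of those limits is hour 7, so textbook reading must start by 7 − 1 = hour 6.

6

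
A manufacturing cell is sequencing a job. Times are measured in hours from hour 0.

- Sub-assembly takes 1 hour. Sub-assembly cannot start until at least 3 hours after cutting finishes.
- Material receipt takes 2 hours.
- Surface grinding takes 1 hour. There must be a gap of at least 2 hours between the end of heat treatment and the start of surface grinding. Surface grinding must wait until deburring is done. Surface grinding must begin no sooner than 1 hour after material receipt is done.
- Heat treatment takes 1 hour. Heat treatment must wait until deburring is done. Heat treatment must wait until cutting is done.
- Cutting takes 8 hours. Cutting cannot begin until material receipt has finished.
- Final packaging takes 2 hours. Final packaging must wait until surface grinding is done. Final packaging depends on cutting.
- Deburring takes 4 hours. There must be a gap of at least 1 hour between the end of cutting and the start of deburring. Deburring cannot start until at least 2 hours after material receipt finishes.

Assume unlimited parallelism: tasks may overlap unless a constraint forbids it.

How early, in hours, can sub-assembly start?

13

Material receipt can start immediately at hour 0; it finishes at hour 2.
Cutting cannot begin until material receipt (finishes hour 2). It runs from hour 2 to 2 + 8 = hour 10.
Sub-assembly waits on cutting (finishes hour 10, plus 3-hour gap → hour 13), so the earliest it can start is hour 13.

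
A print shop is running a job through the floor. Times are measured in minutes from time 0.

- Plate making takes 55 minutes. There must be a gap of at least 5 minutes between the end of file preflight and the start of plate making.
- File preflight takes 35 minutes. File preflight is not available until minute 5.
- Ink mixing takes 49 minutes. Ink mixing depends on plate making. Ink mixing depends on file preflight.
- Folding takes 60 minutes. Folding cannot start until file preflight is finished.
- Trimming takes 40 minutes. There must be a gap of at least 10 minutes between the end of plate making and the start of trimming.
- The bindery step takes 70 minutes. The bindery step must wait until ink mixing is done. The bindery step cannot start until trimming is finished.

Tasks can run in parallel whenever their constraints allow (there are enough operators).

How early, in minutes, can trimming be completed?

After its own release at minute 5, file preflight can start at minute 5 and finishes at minute 40.
Plate making waits on file preflight (finishes minute 40, plus 5-minute gap → minute 45), so it starts at minute 45 and finishes at 45 + 55 = minute 100.
Trimming waits on plate making (finishes minute 100, plus 10-minute gap → minute 110), so it starts at minute 110 and finishes at 110 + 40 = minute 150.

150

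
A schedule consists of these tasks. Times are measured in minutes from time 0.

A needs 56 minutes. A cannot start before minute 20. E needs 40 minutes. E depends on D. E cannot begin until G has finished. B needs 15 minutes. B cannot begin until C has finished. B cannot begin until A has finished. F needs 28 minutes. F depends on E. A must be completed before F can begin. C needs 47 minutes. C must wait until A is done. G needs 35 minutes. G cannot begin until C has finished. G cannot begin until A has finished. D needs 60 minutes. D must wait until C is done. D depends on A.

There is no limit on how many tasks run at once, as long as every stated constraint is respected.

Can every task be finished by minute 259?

A waits on its own release at minute 20, so it starts at minute 20 and finishes at 20 + 56 = minute 76.
C cannot begin until A (finishes minute 76). It runs from minute 76 to 76 + 47 = minute 123.
G has to wait for C (finishes minute 123); A (finishes minute 76). The latest of these is minute 123, so G runs minute 123 to 123 + 35 = minute 158.
For D: C (finishes minute 123); A (finishes minute 76). Taking the maximum gives a start of minute 123, and it finishes at 123 + 60 = minute 183.
For E: D (finishes minute 183); G (finishes minute 158). Taking the maximum gives a start of minute 183, and it finishes at 183 + 40 = minute 223.
F has to wait for E (finishes minute 223); A (finishes minute 76). The latest of these is minute 223, so F runs minute 223 to 223 + 28 = minute 251.
B cannot start until C (finishes minute 123); A (finishes minute 76). The controlling bound is minute 123, so B finishes at 123 + 15 = minute 138.
Every task is finished by minute 251, which is no later than the deadline of 259, so the schedule is feasible.

Yes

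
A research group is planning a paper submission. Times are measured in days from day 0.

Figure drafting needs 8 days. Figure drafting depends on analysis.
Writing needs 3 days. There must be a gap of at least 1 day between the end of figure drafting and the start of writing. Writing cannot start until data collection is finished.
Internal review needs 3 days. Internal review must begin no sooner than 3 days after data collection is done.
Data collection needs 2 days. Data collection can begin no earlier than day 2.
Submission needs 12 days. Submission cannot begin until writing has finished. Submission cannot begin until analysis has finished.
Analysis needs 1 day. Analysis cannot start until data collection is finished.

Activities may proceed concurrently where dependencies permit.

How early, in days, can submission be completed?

Data collection waits on its own release at day 2, so it starts at day 2 and finishes at 2 + 2 = day 4.
After data collection (finishes day 4), analysis can start at day 4 and finishes at day 5.
Figure drafting cannot begin until analysis (finishes day 5). It runs from day 5 to 5 + 8 = day 13.
For writing: figure drafting (finishes day 13, plus 1-day gap → day 14); data collection (finishes day 4). Taking the maximum gives a start of day 14, and it finishes at 14 + 3 = day 17.
Submission has to wait for writing (finishes day 17); analysis (finishes day 5). The latest of these is day 17, so submission runs day 17 to 17 + 12 = day 29.

29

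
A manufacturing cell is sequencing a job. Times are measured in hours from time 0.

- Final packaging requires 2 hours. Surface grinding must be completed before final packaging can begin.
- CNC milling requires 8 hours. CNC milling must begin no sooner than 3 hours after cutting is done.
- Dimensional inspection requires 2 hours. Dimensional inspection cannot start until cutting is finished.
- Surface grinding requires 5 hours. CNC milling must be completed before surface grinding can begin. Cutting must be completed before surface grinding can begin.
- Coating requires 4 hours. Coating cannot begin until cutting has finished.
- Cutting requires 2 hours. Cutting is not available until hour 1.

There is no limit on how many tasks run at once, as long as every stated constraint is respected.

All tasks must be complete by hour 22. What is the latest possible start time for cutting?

2

Final packaging has no dependents, so it just needs to finish by hour 22. Starting by 22 − 2 = hour 20 achieves that.
Since final packaging (must start by hour 20) depends on it, surface grinding must finish by hour 20. Backing off its 5-hour duration gives a latest start of hour 15.
CNC milling feeds into surface grinding (must start by hour 15); so CNC milling must finish by hour 15 and therefore start by hour 7.
Dimensional inspection must finish by hour 22; it takes 2 hours, so it must start by 22 − 2 = hour 20.
Nothing follows coating; the deadline of hour 22 is its only limit. It must start by 22 − 4 = hour 18.
Cutting feeds CNC milling (must start by hour 7, minus 3-hour gap → hour 4); surface grinding (must start by hour 15); dimensional inspection (must start by hour 20); coating (must start by hour 18). Taking the minimum, cutting must finish by hour 4 and start by 4 − 2 = hour 2.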